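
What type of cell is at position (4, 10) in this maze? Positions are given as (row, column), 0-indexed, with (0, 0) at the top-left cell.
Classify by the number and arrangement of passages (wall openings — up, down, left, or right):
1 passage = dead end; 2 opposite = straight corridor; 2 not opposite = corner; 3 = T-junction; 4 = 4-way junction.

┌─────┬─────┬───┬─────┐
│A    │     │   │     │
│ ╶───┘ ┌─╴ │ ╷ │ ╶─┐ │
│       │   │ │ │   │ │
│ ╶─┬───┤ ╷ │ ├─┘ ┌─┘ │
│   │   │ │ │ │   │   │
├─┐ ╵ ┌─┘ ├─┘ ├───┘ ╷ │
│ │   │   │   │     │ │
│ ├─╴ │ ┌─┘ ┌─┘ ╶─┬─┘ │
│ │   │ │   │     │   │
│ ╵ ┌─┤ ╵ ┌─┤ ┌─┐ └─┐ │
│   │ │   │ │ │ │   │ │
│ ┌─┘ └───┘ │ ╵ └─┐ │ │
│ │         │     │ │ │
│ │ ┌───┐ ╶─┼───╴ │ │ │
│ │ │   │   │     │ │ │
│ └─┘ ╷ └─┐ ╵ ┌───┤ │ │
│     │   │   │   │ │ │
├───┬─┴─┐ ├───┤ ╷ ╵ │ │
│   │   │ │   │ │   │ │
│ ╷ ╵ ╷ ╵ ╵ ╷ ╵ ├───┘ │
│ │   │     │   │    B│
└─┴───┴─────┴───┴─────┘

Checking cell at (4, 10):
Number of passages: 3
Cell type: T-junction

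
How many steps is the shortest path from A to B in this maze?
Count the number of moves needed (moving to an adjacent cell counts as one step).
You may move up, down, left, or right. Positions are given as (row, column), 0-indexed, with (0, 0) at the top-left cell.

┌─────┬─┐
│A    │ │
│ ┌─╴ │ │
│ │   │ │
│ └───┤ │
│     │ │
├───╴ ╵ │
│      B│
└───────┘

Using BFS to find shortest path:
Start: (0, 0), End: (3, 3)
Path found:
(0,0) → (1,0) → (2,0) → (2,1) → (2,2) → (3,2) → (3,3)
Number of steps: 6

Solution:

┌─────┬─┐
│A    │ │
│ ┌─╴ │ │
│↓│   │ │
│ └───┤ │
│↳ → ↓│ │
├───╴ ╵ │
│    ↳ B│
└───────┘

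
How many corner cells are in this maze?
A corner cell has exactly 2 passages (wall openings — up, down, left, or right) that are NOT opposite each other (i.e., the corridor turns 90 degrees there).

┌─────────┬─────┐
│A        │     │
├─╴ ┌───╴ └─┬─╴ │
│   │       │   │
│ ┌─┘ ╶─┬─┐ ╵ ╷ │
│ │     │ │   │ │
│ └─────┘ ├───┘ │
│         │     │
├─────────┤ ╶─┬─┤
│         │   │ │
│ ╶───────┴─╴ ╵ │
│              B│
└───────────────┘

Counting corner cells (2 non-opposite passages):
Total corners: 18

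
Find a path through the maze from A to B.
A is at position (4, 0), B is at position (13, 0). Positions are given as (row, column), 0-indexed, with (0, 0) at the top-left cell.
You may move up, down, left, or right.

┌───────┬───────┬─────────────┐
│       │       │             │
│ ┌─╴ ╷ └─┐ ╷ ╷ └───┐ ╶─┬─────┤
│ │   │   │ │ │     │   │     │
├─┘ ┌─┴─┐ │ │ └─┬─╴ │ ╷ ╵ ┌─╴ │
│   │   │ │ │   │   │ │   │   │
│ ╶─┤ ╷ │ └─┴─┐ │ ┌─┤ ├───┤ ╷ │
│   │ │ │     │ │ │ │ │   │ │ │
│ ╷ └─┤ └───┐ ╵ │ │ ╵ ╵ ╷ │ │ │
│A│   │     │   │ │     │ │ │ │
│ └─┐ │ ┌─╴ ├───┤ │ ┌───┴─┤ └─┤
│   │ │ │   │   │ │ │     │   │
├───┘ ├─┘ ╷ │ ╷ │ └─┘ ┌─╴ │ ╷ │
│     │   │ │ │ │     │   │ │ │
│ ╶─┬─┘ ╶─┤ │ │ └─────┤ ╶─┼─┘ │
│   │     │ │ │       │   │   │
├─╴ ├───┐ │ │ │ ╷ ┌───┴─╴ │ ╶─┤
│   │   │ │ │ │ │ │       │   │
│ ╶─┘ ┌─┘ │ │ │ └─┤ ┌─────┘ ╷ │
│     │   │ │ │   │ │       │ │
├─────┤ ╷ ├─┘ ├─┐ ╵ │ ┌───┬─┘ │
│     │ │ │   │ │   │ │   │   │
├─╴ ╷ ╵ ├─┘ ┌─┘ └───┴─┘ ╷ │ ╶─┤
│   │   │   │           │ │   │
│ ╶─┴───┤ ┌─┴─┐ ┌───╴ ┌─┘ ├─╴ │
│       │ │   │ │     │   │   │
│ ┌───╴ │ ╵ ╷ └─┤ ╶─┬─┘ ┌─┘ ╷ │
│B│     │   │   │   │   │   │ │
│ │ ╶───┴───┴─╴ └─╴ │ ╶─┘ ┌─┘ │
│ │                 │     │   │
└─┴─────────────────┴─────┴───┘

Finding the shortest path from (4, 0) to (13, 0):
Path length: 83 steps
Directions: up → up → right → up → right → up → right → down → right → down → down → right → right → down → right → up → up → left → up → up → right → down → right → right → down → left → down → down → down → down → right → right → up → right → right → down → left → down → right → down → left → left → left → down → down → left → up → left → up → up → up → up → left → down → down → down → down → down → left → down → left → down → down → right → up → right → down → right → down → left → left → left → left → left → left → up → right → right → up → left → left → left → down

Solution:

┌───────┬───────┬─────────────┐
│    ↱ ↓│    ↱ ↓│             │
│ ┌─╴ ╷ └─┐ ╷ ╷ └───┐ ╶─┬─────┤
│ │↱ ↑│↳ ↓│ │↑│↳ → ↓│   │     │
├─┘ ┌─┴─┐ │ │ └─┬─╴ │ ╷ ╵ ┌─╴ │
│↱ ↑│   │↓│ │↑ ↰│↓ ↲│ │   │   │
│ ╶─┤ ╷ │ └─┴─┐ │ ┌─┤ ├───┤ ╷ │
│↑  │ │ │↳ → ↓│↑│↓│ │ │   │ │ │
│ ╷ └─┤ └───┐ ╵ │ │ ╵ ╵ ╷ │ │ │
│A│   │     │↳ ↑│↓│     │ │ │ │
│ └─┐ │ ┌─╴ ├───┤ │ ┌───┴─┤ └─┤
│   │ │ │   │↓ ↰│↓│ │↱ → ↓│   │
├───┘ ├─┘ ╷ │ ╷ │ └─┘ ┌─╴ │ ╷ │
│     │   │ │↓│↑│↳ → ↑│↓ ↲│ │ │
│ ╶─┬─┘ ╶─┤ │ │ └─────┤ ╶─┼─┘ │
│   │     │ │↓│↑      │↳ ↓│   │
├─╴ ├───┐ │ │ │ ╷ ┌───┴─╴ │ ╶─┤
│   │   │ │ │↓│↑│ │↓ ← ← ↲│   │
│ ╶─┘ ┌─┘ │ │ │ └─┤ ┌─────┘ ╷ │
│     │   │ │↓│↑ ↰│↓│       │ │
├─────┤ ╷ ├─┘ ├─┐ ╵ │ ┌───┬─┘ │
│     │ │ │↓ ↲│ │↑ ↲│ │   │   │
├─╴ ╷ ╵ ├─┘ ┌─┘ └───┴─┘ ╷ │ ╶─┤
│   │   │↓ ↲│           │ │   │
│ ╶─┴───┤ ┌─┴─┐ ┌───╴ ┌─┘ ├─╴ │
│↓ ← ← ↰│↓│↱ ↓│ │     │   │   │
│ ┌───╴ │ ╵ ╷ └─┤ ╶─┬─┘ ┌─┘ ╷ │
│B│↱ → ↑│↳ ↑│↳ ↓│   │   │   │ │
│ │ ╶───┴───┴─╴ └─╴ │ ╶─┘ ┌─┘ │
│ │↑ ← ← ← ← ← ↲    │     │   │
└─┴─────────────────┴─────┴───┘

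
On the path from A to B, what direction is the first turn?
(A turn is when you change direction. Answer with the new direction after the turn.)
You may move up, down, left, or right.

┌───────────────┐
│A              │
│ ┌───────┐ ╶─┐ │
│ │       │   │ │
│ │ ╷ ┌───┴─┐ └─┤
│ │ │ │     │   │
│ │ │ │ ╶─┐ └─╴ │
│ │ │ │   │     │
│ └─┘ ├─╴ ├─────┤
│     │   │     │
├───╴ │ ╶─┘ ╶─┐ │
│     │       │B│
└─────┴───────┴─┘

Directions: right, right, right, right, right, down, right, down, right, down, left, left, up, left, left, down, right, down, left, down, right, right, up, right, right, down
First turn direction: down

Solution:

┌───────────────┐
│A → → → → ↓    │
│ ┌───────┐ ╶─┐ │
│ │       │↳ ↓│ │
│ │ ╷ ┌───┴─┐ └─┤
│ │ │ │↓ ← ↰│↳ ↓│
│ │ │ │ ╶─┐ └─╴ │
│ │ │ │↳ ↓│↑ ← ↲│
│ └─┘ ├─╴ ├─────┤
│     │↓ ↲│↱ → ↓│
├───╴ │ ╶─┘ ╶─┐ │
│     │↳ → ↑  │B│
└─────┴───────┴─┘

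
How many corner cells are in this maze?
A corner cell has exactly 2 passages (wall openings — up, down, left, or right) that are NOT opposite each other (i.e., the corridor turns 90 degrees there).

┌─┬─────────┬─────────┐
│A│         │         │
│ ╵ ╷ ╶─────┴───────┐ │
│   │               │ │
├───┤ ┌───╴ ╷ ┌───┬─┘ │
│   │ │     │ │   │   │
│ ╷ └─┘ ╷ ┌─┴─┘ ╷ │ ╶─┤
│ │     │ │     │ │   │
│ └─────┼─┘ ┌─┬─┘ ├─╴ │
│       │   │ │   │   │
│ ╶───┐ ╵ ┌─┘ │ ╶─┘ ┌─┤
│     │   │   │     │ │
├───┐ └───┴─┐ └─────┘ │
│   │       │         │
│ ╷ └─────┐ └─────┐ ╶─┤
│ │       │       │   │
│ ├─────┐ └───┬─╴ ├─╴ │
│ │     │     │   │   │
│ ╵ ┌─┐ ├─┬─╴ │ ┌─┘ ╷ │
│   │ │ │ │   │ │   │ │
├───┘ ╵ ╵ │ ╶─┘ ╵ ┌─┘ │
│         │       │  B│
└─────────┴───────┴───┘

Counting corner cells (2 non-opposite passages):
Total corners: 60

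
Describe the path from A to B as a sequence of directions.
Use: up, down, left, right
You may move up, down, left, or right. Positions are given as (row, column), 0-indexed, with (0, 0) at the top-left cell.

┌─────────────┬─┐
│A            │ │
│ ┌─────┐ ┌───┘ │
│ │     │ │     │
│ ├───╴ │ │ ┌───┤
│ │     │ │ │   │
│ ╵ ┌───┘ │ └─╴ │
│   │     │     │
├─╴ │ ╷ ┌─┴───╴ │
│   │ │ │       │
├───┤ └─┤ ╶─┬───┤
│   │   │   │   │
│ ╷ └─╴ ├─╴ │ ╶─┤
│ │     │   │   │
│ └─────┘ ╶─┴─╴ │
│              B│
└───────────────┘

Finding the path and converting it to directions:
Path through cells: (0,0) → (0,1) → (0,2) → (0,3) → (0,4) → (1,4) → (2,4) → (3,4) → (3,3) → (3,2) → (4,2) → (5,2) → (5,3) → (6,3) → (6,2) → (6,1) → (5,1) → (5,0) → (6,0) → (7,0) → (7,1) → (7,2) → (7,3) → (7,4) → (7,5) → (7,6) → (7,7)
Directions: right, right, right, right, down, down, down, left, left, down, down, right, down, left, left, up, left, down, down, right, right, right, right, right, right, right

Solution:

┌─────────────┬─┐
│A → → → ↓    │ │
│ ┌─────┐ ┌───┘ │
│ │     │↓│     │
│ ├───╴ │ │ ┌───┤
│ │     │↓│ │   │
│ ╵ ┌───┘ │ └─╴ │
│   │↓ ← ↲│     │
├─╴ │ ╷ ┌─┴───╴ │
│   │↓│ │       │
├───┤ └─┤ ╶─┬───┤
│↓ ↰│↳ ↓│   │   │
│ ╷ └─╴ ├─╴ │ ╶─┤
│↓│↑ ← ↲│   │   │
│ └─────┘ ╶─┴─╴ │
│↳ → → → → → → B│
└───────────────┘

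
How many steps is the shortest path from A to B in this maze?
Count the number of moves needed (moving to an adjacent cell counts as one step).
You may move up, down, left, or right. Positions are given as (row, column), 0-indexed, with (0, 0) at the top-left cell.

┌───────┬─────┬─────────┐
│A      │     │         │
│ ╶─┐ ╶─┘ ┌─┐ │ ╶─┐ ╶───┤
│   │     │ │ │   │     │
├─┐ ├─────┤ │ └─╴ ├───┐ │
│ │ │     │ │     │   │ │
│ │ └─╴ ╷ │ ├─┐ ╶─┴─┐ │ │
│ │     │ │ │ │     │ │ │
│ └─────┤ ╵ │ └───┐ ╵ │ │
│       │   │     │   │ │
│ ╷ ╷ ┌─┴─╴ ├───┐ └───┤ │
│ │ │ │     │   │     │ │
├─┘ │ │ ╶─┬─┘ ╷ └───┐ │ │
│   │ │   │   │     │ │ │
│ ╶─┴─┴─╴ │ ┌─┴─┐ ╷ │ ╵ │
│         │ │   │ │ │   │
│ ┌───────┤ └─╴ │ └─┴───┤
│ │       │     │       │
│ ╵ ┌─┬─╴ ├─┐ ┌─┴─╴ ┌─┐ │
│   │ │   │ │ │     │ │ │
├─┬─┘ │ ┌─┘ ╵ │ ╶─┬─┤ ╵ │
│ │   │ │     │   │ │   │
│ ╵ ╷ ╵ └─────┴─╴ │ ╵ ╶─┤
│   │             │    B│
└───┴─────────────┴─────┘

Using BFS to find shortest path:
Start: (0, 0), End: (11, 11)
Path found:
(0,0) → (1,0) → (1,1) → (2,1) → (3,1) → (3,2) → (3,3) → (2,3) → (2,4) → (3,4) → (4,4) → (4,5) → (5,5) → (5,4) → (5,3) → (6,3) → (6,4) → (7,4) → (7,3) → (7,2) → (7,1) → (7,0) → (8,0) → (9,0) → (9,1) → (8,1) → (8,2) → (8,3) → (8,4) → (9,4) → (9,3) → (10,3) → (11,3) → (11,4) → (11,5) → (11,6) → (11,7) → (11,8) → (10,8) → (10,7) → (9,7) → (9,8) → (9,9) → (8,9) → (8,10) → (8,11) → (9,11) → (10,11) → (10,10) → (11,10) → (11,11)
Number of steps: 50

Solution:

┌───────┬─────┬─────────┐
│A      │     │         │
│ ╶─┐ ╶─┘ ┌─┐ │ ╶─┐ ╶───┤
│↳ ↓│     │ │ │   │     │
├─┐ ├─────┤ │ └─╴ ├───┐ │
│ │↓│  ↱ ↓│ │     │   │ │
│ │ └─╴ ╷ │ ├─┐ ╶─┴─┐ │ │
│ │↳ → ↑│↓│ │ │     │ │ │
│ └─────┤ ╵ │ └───┐ ╵ │ │
│       │↳ ↓│     │   │ │
│ ╷ ╷ ┌─┴─╴ ├───┐ └───┤ │
│ │ │ │↓ ← ↲│   │     │ │
├─┘ │ │ ╶─┬─┘ ╷ └───┐ │ │
│   │ │↳ ↓│   │     │ │ │
│ ╶─┴─┴─╴ │ ┌─┴─┐ ╷ │ ╵ │
│↓ ← ← ← ↲│ │   │ │ │   │
│ ┌───────┤ └─╴ │ └─┴───┤
│↓│↱ → → ↓│     │  ↱ → ↓│
│ ╵ ┌─┬─╴ ├─┐ ┌─┴─╴ ┌─┐ │
│↳ ↑│ │↓ ↲│ │ │↱ → ↑│ │↓│
├─┬─┘ │ ┌─┘ ╵ │ ╶─┬─┤ ╵ │
│ │   │↓│     │↑ ↰│ │↓ ↲│
│ ╵ ╷ ╵ └─────┴─╴ │ ╵ ╶─┤
│   │  ↳ → → → → ↑│  ↳ B│
└───┴─────────────┴─────┘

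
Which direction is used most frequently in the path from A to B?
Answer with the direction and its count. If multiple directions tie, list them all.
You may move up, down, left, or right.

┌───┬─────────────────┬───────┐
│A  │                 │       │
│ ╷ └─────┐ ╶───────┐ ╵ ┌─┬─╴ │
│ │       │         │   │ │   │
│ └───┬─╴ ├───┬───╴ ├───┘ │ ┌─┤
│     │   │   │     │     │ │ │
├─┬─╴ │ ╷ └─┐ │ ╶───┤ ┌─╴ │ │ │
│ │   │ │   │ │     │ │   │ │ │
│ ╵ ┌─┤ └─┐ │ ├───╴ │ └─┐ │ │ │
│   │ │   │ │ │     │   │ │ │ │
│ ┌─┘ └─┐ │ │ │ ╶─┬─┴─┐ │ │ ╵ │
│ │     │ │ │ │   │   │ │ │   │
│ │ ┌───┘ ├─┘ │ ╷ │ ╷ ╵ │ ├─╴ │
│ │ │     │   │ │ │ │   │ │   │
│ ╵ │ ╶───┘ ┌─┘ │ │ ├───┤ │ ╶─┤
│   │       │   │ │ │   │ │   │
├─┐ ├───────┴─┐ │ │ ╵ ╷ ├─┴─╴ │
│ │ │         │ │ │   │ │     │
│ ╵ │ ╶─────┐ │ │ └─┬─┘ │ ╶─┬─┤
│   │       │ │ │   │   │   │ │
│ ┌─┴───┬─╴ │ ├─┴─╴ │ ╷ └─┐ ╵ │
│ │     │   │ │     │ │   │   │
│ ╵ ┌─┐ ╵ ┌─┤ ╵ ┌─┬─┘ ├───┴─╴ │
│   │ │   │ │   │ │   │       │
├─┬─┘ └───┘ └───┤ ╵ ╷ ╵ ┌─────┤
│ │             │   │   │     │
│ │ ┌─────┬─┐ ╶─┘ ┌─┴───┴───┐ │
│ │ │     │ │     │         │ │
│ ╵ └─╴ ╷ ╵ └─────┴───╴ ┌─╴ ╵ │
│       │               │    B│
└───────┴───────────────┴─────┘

Directions: down, down, right, right, down, left, down, left, down, down, down, right, down, down, left, down, down, right, up, right, right, down, right, up, right, up, left, left, left, up, right, right, right, right, down, down, down, right, up, right, right, up, left, up, up, up, up, left, up, right, right, up, left, left, up, right, right, up, left, left, left, left, up, right, right, right, right, right, down, right, up, right, right, right, down, left, down, down, down, down, right, down, left, down, right, down, left, left, down, right, down, right, down, left, left, left, down, left, up, left, down, left, down, left, left, up, left, left, left, left, left, down, down, right, right, up, right, down, right, right, right, right, right, right, right, up, right, right, down, right
Counts: {'down': 34, 'right': 45, 'left': 31, 'up': 20}
Most common: right (45 times)

Solution:

┌───┬─────────────────┬───────┐
│A  │      ↱ → → → → ↓│↱ → → ↓│
│ ╷ └─────┐ ╶───────┐ ╵ ┌─┬─╴ │
│↓│       │↑ ← ← ← ↰│↳ ↑│ │↓ ↲│
│ └───┬─╴ ├───┬───╴ ├───┘ │ ┌─┤
│↳ → ↓│   │   │↱ → ↑│     │↓│ │
├─┬─╴ │ ╷ └─┐ │ ╶───┤ ┌─╴ │ │ │
│ │↓ ↲│ │   │ │↑ ← ↰│ │   │↓│ │
│ ╵ ┌─┤ └─┐ │ ├───╴ │ └─┐ │ │ │
│↓ ↲│ │   │ │ │↱ → ↑│   │ │↓│ │
│ ┌─┘ └─┐ │ │ │ ╶─┬─┴─┐ │ │ ╵ │
│↓│     │ │ │ │↑ ↰│   │ │ │↳ ↓│
│ │ ┌───┘ ├─┘ │ ╷ │ ╷ ╵ │ ├─╴ │
│↓│ │     │   │ │↑│ │   │ │↓ ↲│
│ ╵ │ ╶───┘ ┌─┘ │ │ ├───┤ │ ╶─┤
│↳ ↓│       │   │↑│ │   │ │↳ ↓│
├─┐ ├───────┴─┐ │ │ ╵ ╷ ├─┴─╴ │
│ │↓│↱ → → → ↓│ │↑│   │ │↓ ← ↲│
│ ╵ │ ╶─────┐ │ │ └─┬─┘ │ ╶─┬─┤
│↓ ↲│↑ ← ← ↰│↓│ │↑ ↰│   │↳ ↓│ │
│ ┌─┴───┬─╴ │ ├─┴─╴ │ ╷ └─┐ ╵ │
│↓│↱ → ↓│↱ ↑│↓│↱ → ↑│ │   │↳ ↓│
│ ╵ ┌─┐ ╵ ┌─┤ ╵ ┌─┬─┘ ├───┴─╴ │
│↳ ↑│ │↳ ↑│ │↳ ↑│ │↓ ↰│↓ ← ← ↲│
├─┬─┘ └───┘ └───┤ ╵ ╷ ╵ ┌─────┤
│ │↓ ← ← ← ← ↰  │↓ ↲│↑ ↲│     │
│ │ ┌─────┬─┐ ╶─┘ ┌─┴───┴───┐ │
│ │↓│  ↱ ↓│ │↑ ← ↲│    ↱ → ↓│ │
│ ╵ └─╴ ╷ ╵ └─────┴───╴ ┌─╴ ╵ │
│  ↳ → ↑│↳ → → → → → → ↑│  ↳ B│
└───────┴───────────────┴─────┘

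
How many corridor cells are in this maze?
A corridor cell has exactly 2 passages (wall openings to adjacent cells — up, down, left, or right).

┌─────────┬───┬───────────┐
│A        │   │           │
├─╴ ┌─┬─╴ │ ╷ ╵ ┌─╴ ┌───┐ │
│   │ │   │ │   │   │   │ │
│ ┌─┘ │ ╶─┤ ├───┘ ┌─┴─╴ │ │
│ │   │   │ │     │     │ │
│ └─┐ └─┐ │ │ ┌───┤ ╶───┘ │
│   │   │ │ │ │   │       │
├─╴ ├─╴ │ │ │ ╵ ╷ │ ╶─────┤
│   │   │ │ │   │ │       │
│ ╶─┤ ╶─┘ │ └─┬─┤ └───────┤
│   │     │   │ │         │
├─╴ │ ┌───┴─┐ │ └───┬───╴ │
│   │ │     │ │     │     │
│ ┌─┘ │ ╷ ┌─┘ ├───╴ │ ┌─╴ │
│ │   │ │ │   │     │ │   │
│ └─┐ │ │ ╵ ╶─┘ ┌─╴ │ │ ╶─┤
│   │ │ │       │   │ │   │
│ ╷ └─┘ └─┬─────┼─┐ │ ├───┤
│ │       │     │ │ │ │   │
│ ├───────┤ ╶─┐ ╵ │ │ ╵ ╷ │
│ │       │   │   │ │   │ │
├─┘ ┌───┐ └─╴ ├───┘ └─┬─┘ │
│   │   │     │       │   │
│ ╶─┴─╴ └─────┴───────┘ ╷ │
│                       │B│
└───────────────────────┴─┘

Counting cells with exactly 2 passages:
Total corridor cells: 135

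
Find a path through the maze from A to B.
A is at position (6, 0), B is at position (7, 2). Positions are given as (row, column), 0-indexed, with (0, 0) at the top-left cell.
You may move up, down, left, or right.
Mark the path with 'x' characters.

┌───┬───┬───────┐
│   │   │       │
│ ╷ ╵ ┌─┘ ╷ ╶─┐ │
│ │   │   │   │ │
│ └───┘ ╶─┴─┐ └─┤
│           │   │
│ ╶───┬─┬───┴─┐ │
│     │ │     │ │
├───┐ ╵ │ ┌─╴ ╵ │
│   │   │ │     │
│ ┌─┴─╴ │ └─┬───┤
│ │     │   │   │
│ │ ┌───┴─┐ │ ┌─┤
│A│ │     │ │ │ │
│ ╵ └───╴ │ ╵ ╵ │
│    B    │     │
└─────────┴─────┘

Finding the shortest path from (6, 0) to (7, 2):
Path length: 3 steps
Directions: down → right → right

Solution:

┌───┬───┬───────┐
│   │   │       │
│ ╷ ╵ ┌─┘ ╷ ╶─┐ │
│ │   │   │   │ │
│ └───┘ ╶─┴─┐ └─┤
│           │   │
│ ╶───┬─┬───┴─┐ │
│     │ │     │ │
├───┐ ╵ │ ┌─╴ ╵ │
│   │   │ │     │
│ ┌─┴─╴ │ └─┬───┤
│ │     │   │   │
│ │ ┌───┴─┐ │ ┌─┤
│A│ │     │ │ │ │
│ ╵ └───╴ │ ╵ ╵ │
│x x B    │     │
└─────────┴─────┘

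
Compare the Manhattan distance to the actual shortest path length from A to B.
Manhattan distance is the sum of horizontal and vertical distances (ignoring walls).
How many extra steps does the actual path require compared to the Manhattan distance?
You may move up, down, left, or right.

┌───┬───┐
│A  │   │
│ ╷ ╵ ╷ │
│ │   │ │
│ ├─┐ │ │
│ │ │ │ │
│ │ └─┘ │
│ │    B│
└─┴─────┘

Manhattan distance: |3 - 0| + |3 - 0| = 6
Actual path length: 8
Extra steps: 8 - 6 = 2

Solution:

┌───┬───┐
│A ↓│↱ ↓│
│ ╷ ╵ ╷ │
│ │↳ ↑│↓│
│ ├─┐ │ │
│ │ │ │↓│
│ │ └─┘ │
│ │    B│
└─┴─────┘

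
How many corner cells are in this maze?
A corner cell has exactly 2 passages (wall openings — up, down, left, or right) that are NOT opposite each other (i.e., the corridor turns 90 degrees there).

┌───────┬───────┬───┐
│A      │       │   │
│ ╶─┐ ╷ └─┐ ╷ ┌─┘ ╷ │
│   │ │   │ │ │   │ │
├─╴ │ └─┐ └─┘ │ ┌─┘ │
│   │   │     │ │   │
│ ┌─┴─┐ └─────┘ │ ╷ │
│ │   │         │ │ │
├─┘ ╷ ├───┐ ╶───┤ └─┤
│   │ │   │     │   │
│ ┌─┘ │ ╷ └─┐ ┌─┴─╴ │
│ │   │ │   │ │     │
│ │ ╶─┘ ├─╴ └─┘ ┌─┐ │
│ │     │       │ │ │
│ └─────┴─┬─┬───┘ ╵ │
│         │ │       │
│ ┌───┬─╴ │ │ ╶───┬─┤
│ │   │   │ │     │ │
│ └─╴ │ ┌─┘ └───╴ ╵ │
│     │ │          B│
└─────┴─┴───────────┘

Counting corner cells (2 non-opposite passages):
Total corners: 47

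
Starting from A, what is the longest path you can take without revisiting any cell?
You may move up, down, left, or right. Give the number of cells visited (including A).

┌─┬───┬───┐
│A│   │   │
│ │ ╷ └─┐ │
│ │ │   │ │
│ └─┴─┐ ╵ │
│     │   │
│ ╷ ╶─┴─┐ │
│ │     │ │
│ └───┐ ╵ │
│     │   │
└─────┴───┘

Finding longest simple path using DFS:
Start: (0, 0)
Longest path visits 17 cells
Path: A → down → down → right → down → right → right → down → right → up → up → left → up → left → up → left → down

Solution:

┌─┬───┬───┐
│A│↓ ↰│   │
│ │ ╷ └─┐ │
│↓│B│↑ ↰│ │
│ └─┴─┐ ╵ │
│↳ ↓  │↑ ↰│
│ ╷ ╶─┴─┐ │
│ │↳ → ↓│↑│
│ └───┐ ╵ │
│     │↳ ↑│
└─────┴───┘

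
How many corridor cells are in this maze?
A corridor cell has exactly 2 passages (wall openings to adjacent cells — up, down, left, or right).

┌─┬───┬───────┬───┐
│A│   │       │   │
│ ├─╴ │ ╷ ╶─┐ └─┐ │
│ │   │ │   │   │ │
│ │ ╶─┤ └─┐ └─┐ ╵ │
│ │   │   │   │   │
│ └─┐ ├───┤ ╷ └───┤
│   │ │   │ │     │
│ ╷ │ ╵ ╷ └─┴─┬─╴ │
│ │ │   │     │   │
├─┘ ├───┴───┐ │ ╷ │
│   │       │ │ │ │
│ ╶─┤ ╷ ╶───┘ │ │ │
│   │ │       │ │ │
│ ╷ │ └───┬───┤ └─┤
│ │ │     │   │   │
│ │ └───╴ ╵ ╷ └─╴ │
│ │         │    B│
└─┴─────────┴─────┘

Counting cells with exactly 2 passages:
Total corridor cells: 65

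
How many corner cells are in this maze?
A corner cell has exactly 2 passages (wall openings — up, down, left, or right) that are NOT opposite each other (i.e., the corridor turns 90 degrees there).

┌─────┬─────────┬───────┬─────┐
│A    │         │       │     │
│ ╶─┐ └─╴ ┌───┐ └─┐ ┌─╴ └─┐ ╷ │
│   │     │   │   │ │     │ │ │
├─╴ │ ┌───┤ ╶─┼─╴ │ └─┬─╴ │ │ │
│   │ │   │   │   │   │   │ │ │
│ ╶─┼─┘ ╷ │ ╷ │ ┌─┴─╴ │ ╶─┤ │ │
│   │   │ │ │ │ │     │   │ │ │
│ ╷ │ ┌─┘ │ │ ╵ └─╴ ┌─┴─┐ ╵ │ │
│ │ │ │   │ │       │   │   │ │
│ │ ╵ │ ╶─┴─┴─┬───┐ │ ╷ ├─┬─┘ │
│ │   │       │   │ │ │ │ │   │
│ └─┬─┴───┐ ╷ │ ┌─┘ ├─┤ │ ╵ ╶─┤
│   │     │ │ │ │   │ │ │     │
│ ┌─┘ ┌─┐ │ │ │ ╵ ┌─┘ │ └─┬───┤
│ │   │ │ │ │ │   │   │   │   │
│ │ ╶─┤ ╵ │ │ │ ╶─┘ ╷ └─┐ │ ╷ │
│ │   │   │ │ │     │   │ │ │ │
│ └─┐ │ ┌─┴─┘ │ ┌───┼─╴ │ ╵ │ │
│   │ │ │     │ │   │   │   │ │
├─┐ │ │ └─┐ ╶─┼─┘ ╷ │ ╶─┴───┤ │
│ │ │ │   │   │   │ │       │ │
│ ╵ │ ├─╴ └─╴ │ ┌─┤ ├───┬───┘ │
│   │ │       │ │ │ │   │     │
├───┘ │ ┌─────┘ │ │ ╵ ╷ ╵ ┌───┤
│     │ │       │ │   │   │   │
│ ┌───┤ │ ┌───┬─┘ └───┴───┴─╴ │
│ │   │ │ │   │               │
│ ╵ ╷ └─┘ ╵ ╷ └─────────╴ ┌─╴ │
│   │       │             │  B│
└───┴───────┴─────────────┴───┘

Counting corner cells (2 non-opposite passages):
Total corners: 106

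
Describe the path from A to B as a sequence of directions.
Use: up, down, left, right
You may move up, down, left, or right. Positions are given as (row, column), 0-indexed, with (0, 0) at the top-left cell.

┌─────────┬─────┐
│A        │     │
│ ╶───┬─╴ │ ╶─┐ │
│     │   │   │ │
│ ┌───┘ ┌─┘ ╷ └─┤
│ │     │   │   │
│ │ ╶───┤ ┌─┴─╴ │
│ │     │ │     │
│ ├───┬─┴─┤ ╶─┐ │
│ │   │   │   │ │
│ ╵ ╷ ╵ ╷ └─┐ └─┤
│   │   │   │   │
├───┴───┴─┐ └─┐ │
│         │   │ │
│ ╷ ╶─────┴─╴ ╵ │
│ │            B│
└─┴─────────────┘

Finding the path and converting it to directions:
Path through cells: (0,0) → (1,0) → (2,0) → (3,0) → (4,0) → (5,0) → (5,1) → (4,1) → (4,2) → (5,2) → (5,3) → (4,3) → (4,4) → (5,4) → (5,5) → (6,5) → (6,6) → (7,6) → (7,7)
Directions: down, down, down, down, down, right, up, right, down, right, up, right, down, right, down, right, down, right

Solution:

┌─────────┬─────┐
│A        │     │
│ ╶───┬─╴ │ ╶─┐ │
│↓    │   │   │ │
│ ┌───┘ ┌─┘ ╷ └─┤
│↓│     │   │   │
│ │ ╶───┤ ┌─┴─╴ │
│↓│     │ │     │
│ ├───┬─┴─┤ ╶─┐ │
│↓│↱ ↓│↱ ↓│   │ │
│ ╵ ╷ ╵ ╷ └─┐ └─┤
│↳ ↑│↳ ↑│↳ ↓│   │
├───┴───┴─┐ └─┐ │
│         │↳ ↓│ │
│ ╷ ╶─────┴─╴ ╵ │
│ │          ↳ B│
└─┴─────────────┘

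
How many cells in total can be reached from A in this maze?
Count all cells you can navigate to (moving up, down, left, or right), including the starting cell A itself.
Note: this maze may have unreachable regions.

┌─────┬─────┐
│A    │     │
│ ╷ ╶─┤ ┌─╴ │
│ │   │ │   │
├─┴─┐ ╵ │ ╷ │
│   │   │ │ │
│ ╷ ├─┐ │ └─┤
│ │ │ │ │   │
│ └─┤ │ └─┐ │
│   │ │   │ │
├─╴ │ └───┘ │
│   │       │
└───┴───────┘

Using BFS/flood-fill to find all reachable cells from A:
Maze size: 6 × 6 = 36 total cells
8 cell(s) are walled off and cannot be reached from A.
Reachable cells: 28

Reachable region (· marks reachable cells):

┌─────┬─────┐
│A · ·│· · ·│
│ ╷ ╶─┤ ┌─╴ │
│·│· ·│·│· ·│
├─┴─┐ ╵ │ ╷ │
│   │· ·│·│·│
│ ╷ ├─┐ │ └─┤
│ │ │·│·│· ·│
│ └─┤ │ └─┐ │
│   │·│· ·│·│
├─╴ │ └───┘ │
│   │· · · ·│
└───┴───────┘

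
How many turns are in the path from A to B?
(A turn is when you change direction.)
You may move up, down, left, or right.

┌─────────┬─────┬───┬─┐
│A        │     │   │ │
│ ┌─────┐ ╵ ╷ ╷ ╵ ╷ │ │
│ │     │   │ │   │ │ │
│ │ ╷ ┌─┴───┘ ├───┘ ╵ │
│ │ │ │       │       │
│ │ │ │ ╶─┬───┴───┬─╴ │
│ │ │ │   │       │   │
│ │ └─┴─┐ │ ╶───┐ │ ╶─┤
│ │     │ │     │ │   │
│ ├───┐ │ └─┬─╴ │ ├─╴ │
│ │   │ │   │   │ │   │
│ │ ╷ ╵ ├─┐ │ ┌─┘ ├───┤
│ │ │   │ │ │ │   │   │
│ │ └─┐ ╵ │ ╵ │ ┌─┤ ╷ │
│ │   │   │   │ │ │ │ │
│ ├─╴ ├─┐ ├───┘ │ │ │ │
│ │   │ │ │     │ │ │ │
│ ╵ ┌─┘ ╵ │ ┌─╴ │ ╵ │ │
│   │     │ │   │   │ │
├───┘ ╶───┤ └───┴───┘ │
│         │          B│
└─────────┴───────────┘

Directions: right, right, right, right, down, right, up, right, down, down, left, left, left, down, right, down, down, right, down, down, right, up, up, right, up, left, left, up, right, right, right, down, down, down, left, down, down, left, left, down, down, right, right, right, right, right
Number of turns: 24

Solution:

┌─────────┬─────┬───┬─┐
│A → → → ↓│↱ ↓  │   │ │
│ ┌─────┐ ╵ ╷ ╷ ╵ ╷ │ │
│ │     │↳ ↑│↓│   │ │ │
│ │ ╷ ┌─┴───┘ ├───┘ ╵ │
│ │ │ │↓ ← ← ↲│       │
│ │ │ │ ╶─┬───┴───┬─╴ │
│ │ │ │↳ ↓│↱ → → ↓│   │
│ │ └─┴─┐ │ ╶───┐ │ ╶─┤
│ │     │↓│↑ ← ↰│↓│   │
│ ├───┐ │ └─┬─╴ │ ├─╴ │
│ │   │ │↳ ↓│↱ ↑│↓│   │
│ │ ╷ ╵ ├─┐ │ ┌─┘ ├───┤
│ │ │   │ │↓│↑│↓ ↲│   │
│ │ └─┐ ╵ │ ╵ │ ┌─┤ ╷ │
│ │   │   │↳ ↑│↓│ │ │ │
│ ├─╴ ├─┐ ├───┘ │ │ │ │
│ │   │ │ │↓ ← ↲│ │ │ │
│ ╵ ┌─┘ ╵ │ ┌─╴ │ ╵ │ │
│   │     │↓│   │   │ │
├───┘ ╶───┤ └───┴───┘ │
│         │↳ → → → → B│
└─────────┴───────────┘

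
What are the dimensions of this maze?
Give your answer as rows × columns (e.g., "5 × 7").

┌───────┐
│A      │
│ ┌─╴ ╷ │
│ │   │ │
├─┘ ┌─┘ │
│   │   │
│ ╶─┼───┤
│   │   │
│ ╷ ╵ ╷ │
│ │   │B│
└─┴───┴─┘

Counting the maze dimensions:
Rows (vertical): 5
Columns (horizontal): 4
Dimensions: 5 × 4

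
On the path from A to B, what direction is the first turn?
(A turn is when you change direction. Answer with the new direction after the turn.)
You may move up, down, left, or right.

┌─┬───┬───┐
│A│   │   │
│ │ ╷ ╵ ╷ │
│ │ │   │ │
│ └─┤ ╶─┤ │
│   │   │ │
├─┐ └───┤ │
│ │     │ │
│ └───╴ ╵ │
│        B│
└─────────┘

Directions: down, down, right, down, right, right, down, right
First turn direction: right

Solution:

┌─┬───┬───┐
│A│   │   │
│ │ ╷ ╵ ╷ │
│↓│ │   │ │
│ └─┤ ╶─┤ │
│↳ ↓│   │ │
├─┐ └───┤ │
│ │↳ → ↓│ │
│ └───╴ ╵ │
│      ↳ B│
└─────────┘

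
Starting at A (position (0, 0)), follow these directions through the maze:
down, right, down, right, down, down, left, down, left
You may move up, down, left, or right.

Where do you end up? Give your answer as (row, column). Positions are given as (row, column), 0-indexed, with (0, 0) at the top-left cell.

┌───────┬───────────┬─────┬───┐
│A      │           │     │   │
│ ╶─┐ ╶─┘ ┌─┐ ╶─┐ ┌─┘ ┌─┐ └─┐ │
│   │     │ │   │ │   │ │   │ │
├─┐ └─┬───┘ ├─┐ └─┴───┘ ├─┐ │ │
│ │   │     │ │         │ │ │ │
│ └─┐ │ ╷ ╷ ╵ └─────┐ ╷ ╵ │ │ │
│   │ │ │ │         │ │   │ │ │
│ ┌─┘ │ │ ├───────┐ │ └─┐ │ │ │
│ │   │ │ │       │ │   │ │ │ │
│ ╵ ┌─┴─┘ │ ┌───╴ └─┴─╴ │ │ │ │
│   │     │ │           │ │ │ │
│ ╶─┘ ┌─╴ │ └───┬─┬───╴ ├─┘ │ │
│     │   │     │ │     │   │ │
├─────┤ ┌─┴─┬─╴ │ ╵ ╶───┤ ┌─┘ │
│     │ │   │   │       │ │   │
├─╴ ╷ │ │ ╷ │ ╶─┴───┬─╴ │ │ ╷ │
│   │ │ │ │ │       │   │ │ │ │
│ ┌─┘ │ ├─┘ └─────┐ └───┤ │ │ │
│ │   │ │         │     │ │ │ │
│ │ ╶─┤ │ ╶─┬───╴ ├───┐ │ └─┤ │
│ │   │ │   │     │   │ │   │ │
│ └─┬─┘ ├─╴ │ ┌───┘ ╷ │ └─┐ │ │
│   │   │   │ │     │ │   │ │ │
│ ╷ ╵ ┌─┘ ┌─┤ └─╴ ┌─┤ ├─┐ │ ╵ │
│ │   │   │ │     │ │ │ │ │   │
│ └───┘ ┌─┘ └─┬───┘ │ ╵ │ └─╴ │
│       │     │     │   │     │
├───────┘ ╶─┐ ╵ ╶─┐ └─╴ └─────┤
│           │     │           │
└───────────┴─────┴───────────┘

Following directions step by step:
Start: (0, 0)
  down: (0, 0) → (1, 0)
  right: (1, 0) → (1, 1)
  down: (1, 1) → (2, 1)
  right: (2, 1) → (2, 2)
  down: (2, 2) → (3, 2)
  down: (3, 2) → (4, 2)
  left: (4, 2) → (4, 1)
  down: (4, 1) → (5, 1)
  left: (5, 1) → (5, 0)
Final position: (5, 0)

Path taken:

┌───────┬───────────┬─────┬───┐
│A      │           │     │   │
│ ╶─┐ ╶─┘ ┌─┐ ╶─┐ ┌─┘ ┌─┐ └─┐ │
│↳ ↓│     │ │   │ │   │ │   │ │
├─┐ └─┬───┘ ├─┐ └─┴───┘ ├─┐ │ │
│ │↳ ↓│     │ │         │ │ │ │
│ └─┐ │ ╷ ╷ ╵ └─────┐ ╷ ╵ │ │ │
│   │↓│ │ │         │ │   │ │ │
│ ┌─┘ │ │ ├───────┐ │ └─┐ │ │ │
│ │↓ ↲│ │ │       │ │   │ │ │ │
│ ╵ ┌─┴─┘ │ ┌───╴ └─┴─╴ │ │ │ │
│B ↲│     │ │           │ │ │ │
│ ╶─┘ ┌─╴ │ └───┬─┬───╴ ├─┘ │ │
│     │   │     │ │     │   │ │
├─────┤ ┌─┴─┬─╴ │ ╵ ╶───┤ ┌─┘ │
│     │ │   │   │       │ │   │
├─╴ ╷ │ │ ╷ │ ╶─┴───┬─╴ │ │ ╷ │
│   │ │ │ │ │       │   │ │ │ │
│ ┌─┘ │ ├─┘ └─────┐ └───┤ │ │ │
│ │   │ │         │     │ │ │ │
│ │ ╶─┤ │ ╶─┬───╴ ├───┐ │ └─┤ │
│ │   │ │   │     │   │ │   │ │
│ └─┬─┘ ├─╴ │ ┌───┘ ╷ │ └─┐ │ │
│   │   │   │ │     │ │   │ │ │
│ ╷ ╵ ┌─┘ ┌─┤ └─╴ ┌─┤ ├─┐ │ ╵ │
│ │   │   │ │     │ │ │ │ │   │
│ └───┘ ┌─┘ └─┬───┘ │ ╵ │ └─╴ │
│       │     │     │   │     │
├───────┘ ╶─┐ ╵ ╶─┐ └─╴ └─────┤
│           │     │           │
└───────────┴─────┴───────────┘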